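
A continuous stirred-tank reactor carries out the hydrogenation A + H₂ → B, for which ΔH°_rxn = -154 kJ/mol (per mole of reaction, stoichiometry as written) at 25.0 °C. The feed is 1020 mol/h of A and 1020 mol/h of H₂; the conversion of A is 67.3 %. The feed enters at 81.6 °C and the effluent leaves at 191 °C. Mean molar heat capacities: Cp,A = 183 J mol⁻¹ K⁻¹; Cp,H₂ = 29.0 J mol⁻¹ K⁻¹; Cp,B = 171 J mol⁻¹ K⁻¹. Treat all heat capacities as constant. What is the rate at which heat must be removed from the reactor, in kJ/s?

Extent of reaction ξ = 0.673 × 1020 = 686.46 mol/h
Reaction term: ξ·ΔH°_rxn = 686.46 × -154 = -105710 kJ/h
Sensible, feed 81.6→25 °C: -12239 kJ/h
Outlet flows (mol/h): A 333.54, H₂ 333.54, B 686.46
Sensible, products 25→191 °C: 31224 kJ/h
Q = ΔH = -86730 kJ/h = -24.092 kW
Heat removed = 24.092 kJ/s

Q_out = 24.1 kJ/s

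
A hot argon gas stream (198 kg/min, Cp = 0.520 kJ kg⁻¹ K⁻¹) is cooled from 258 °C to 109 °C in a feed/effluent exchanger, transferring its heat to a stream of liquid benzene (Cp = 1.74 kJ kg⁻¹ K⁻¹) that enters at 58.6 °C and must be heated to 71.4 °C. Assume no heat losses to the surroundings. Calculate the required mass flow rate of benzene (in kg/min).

ṁ_c = 689 kg/min

Heat released by hot stream: Q = 198 × 0.520 × (258 − 109) = 15341 kJ/min
Energy balance on cold side (adiabatic exchanger): Q = ṁ_c·Cp_c·(T_c,out − T_c,in)
ṁ_c = 15341 / [1.74 × (71.4 − 58.6)] = 688.8 kg/min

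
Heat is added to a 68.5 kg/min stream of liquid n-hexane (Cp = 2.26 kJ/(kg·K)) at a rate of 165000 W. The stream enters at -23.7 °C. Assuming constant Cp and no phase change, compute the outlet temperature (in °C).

Q = 165000 W = 9900 kJ/min
ΔT = Q/(ṁ·Cp) = 9900/(68.5×2.26) = 63.949 K
T_out = -23.7 + 63.949 = 40.249 °C

T_out = 40.2 °C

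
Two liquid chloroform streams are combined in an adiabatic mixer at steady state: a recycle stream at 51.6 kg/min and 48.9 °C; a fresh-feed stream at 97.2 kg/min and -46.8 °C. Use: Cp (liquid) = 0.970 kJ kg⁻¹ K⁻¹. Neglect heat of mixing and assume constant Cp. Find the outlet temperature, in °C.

Energy balance with Q = 0: Σ ṁᵢCp,ᵢ(T_out − Tᵢ) = 0
Σ ṁᵢCp,ᵢTᵢ = 51.6×0.970×48.9 + 97.2×0.970×-46.8 = -1964.9
Σ ṁᵢCp,ᵢ = 51.6×0.970 + 97.2×0.970 = 144.34
T_out = -1964.9 / 144.34 = -13.614 °C

T_out = -13.6 °C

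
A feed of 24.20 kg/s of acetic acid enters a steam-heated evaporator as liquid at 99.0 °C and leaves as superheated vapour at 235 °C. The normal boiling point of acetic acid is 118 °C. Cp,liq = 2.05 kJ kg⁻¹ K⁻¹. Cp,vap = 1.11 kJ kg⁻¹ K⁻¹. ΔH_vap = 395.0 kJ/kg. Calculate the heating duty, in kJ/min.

Q = 819000 kJ/min

liquid 99.0→118 °C: 38.95 kJ/kg
vaporisation at 118 °C: 395 kJ/kg
vapour 118→235 °C: 129.87 kJ/kg
Δh = 38.95 + 395 + 129.87 = 563.82 kJ/kg
Q = ṁ·Δh = 24.20 kg/s × 563.82 kJ/kg = 13644 kJ/s
|Q| = 13644 kW = 818670 kJ/min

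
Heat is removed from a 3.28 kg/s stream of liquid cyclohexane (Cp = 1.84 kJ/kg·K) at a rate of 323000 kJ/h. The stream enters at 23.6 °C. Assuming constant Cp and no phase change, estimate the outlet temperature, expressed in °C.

T_out = 8.73 °C

Q = 323000 kJ/h = 89.722 kJ/s
ΔT = Q/(ṁ·Cp) = 89.722/(3.28×1.84) = 14.866 K
T_out = 23.6 − 14.866 = 8.7335 °C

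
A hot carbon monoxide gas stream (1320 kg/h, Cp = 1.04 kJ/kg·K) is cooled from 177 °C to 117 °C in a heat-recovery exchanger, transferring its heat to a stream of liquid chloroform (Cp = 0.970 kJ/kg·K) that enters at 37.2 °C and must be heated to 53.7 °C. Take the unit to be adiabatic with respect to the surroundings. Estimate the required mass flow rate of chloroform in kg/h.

ṁ_c = 5150 kg/h

Heat released by hot stream: Q = 1320 × 1.04 × (177 − 117) = 82368 kJ/h
Energy balance on cold side (adiabatic exchanger): Q = ṁ_c·Cp_c·(T_c,out − T_c,in)
ṁ_c = 82368 / [0.970 × (53.7 − 37.2)] = 5146.4 kg/h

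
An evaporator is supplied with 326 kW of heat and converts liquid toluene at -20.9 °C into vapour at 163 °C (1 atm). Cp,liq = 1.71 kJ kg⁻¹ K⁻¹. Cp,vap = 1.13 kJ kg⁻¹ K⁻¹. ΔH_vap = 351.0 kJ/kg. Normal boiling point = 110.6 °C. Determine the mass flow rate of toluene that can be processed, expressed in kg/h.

ṁ = 1850 kg/h

Δh = 1.71×(110.6−-20.9) + 351.0 + 1.13×(163−110.6) = 635.08 kJ/kg
Q = 326 kW = 326 kJ/s = 1.1736e+06 kJ/h
ṁ = Q/Δh = 1.1736e+06 / 635.08 = 1848 kg/h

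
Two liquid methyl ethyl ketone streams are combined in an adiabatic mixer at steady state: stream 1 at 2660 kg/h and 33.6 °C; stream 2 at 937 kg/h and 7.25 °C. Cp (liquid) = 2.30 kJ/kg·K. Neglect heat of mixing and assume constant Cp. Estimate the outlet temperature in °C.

T_out = 26.7 °C

No heat crosses the boundary, so H_out = H_in.
Σ ṁᵢCp,ᵢTᵢ = 2660×2.30×33.6 + 937×2.30×7.25 = 221190
Σ ṁᵢCp,ᵢ = 2660×2.30 + 937×2.30 = 8273.1
T_out = 221190 / 8273.1 = 26.736 °C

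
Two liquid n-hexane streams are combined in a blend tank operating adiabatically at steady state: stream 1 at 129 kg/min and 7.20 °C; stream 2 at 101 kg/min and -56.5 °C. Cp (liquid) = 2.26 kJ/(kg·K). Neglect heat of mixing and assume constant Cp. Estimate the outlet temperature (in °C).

T_out = -20.8 °C

Energy balance with Q = 0: Σ ṁᵢCp,ᵢ(T_out − Tᵢ) = 0
Σ ṁᵢCp,ᵢTᵢ = 129×2.26×7.20 + 101×2.26×-56.5 = -10798
Σ ṁᵢCp,ᵢ = 129×2.26 + 101×2.26 = 519.8
T_out = -10798 / 519.8 = -20.773 °C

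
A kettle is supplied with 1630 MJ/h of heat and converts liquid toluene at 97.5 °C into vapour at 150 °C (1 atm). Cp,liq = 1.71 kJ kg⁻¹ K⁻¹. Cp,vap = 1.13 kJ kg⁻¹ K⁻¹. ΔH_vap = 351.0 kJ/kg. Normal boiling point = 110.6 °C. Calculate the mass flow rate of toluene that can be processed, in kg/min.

ṁ = 65.0 kg/min

Δh = 1.71×(110.6−97.5) + 351.0 + 1.13×(150−110.6) = 417.92 kJ/kg
Q = 1630 MJ/h = 452.78 kJ/s = 27167 kJ/min
ṁ = Q/Δh = 27167 / 417.92 = 65.004 kg/min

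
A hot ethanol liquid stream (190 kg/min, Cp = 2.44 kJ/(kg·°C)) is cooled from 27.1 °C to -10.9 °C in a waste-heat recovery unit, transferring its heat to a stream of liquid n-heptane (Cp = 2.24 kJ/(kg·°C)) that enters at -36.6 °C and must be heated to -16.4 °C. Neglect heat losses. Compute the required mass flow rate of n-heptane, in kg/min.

ṁ_c = 389 kg/min

Heat released by hot stream: Q = 190 × 2.44 × (27.1 − -10.9) = 17617 kJ/min
Energy balance on cold side (adiabatic exchanger): Q = ṁ_c·Cp_c·(T_c,out − T_c,in)
ṁ_c = 17617 / [2.24 × (-16.4 − -36.6)] = 389.34 kg/min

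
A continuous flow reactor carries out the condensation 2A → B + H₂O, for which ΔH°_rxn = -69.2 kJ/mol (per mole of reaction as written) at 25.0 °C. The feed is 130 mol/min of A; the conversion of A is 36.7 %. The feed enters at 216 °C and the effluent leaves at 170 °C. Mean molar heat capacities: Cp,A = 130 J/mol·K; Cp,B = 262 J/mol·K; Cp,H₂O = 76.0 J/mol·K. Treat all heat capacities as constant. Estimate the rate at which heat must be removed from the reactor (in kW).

Extent of reaction ξ = 0.367 × 130 / 2 = 23.855 mol/min
Reaction term: ξ·ΔH°_rxn = 23.855 × -69.2 = -1650.8 kJ/min
Sensible, feed 216→25 °C: -3227.9 kJ/min
Outlet flows (mol/min): A 82.29, B 23.855, H₂O 23.855
Sensible, products 25→170 °C: 2720.3 kJ/min
Q = ΔH = -2158.4 kJ/min = -35.973 kW
Heat removed = 35.973 kW

Q_out = 36.0 kW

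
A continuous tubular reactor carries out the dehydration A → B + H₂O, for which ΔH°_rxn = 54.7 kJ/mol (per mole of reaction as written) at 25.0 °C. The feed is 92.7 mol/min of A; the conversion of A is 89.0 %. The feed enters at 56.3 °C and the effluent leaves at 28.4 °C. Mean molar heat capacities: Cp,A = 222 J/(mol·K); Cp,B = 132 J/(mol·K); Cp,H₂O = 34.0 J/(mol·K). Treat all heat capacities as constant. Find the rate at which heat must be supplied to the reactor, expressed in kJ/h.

Extent of reaction ξ = 0.890 × 92.7 = 82.503 mol/min
Reaction term: ξ·ΔH°_rxn = 82.503 × 54.7 = 4512.9 kJ/min
Sensible, feed 56.3→25 °C: -644.14 kJ/min
Outlet flows (mol/min): A 10.197, B 82.503, H₂O 82.503
Sensible, products 25→28.4 °C: 54.261 kJ/min
Q = ΔH = 3923 kJ/min = 65.384 kW
Heat supplied = 235380 kJ/h

Q_in = 235000 kJ/h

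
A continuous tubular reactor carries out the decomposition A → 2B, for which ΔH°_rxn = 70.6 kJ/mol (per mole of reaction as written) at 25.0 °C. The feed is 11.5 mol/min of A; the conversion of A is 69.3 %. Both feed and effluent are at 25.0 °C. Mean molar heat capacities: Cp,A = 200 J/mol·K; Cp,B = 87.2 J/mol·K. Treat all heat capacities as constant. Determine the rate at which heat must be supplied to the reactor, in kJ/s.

Q_in = 9.38 kJ/s

Extent of reaction ξ = 0.693 × 11.5 = 7.9695 mol/min
Reaction term: ξ·ΔH°_rxn = 7.9695 × 70.6 = 562.65 kJ/min
Q = ΔH = 562.65 kJ/min = 9.3774 kW
Heat supplied = 9.3774 kJ/s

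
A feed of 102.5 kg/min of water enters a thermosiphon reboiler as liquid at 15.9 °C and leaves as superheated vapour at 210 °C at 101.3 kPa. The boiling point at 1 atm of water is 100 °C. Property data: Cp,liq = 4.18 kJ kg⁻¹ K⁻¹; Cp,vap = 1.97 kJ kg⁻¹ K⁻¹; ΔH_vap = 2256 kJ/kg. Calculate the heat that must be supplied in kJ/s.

liquid 15.9→100 °C: 351.54 kJ/kg
vaporisation at 100 °C: 2256 kJ/kg
vapour 100→210 °C: 216.7 kJ/kg
Δh = 351.54 + 2256 + 216.7 = 2824.2 kJ/kg
Q = ṁ·Δh = 102.5 kg/min × 2824.2 kJ/kg = 289480 kJ/min
|Q| = 4824.7 kW

Q = 4820 kJ/s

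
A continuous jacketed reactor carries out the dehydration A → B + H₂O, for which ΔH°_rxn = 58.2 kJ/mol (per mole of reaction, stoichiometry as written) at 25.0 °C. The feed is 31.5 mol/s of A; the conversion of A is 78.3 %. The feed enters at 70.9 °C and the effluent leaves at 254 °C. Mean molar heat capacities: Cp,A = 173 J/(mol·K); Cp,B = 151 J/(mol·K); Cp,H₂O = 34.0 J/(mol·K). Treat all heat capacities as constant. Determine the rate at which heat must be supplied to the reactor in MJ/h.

Q_in = 9000 MJ/h

Extent of reaction ξ = 0.783 × 31.5 = 24.665 mol/s
Reaction term: ξ·ΔH°_rxn = 24.665 × 58.2 = 1435.5 kJ/s
Sensible, feed 70.9→25 °C: -250.13 kJ/s
Outlet flows (mol/s): A 6.8355, B 24.665, H₂O 24.665
Sensible, products 25→254 °C: 1315.7 kJ/s
Q = ΔH = 2501.1 kJ/s = 2501.1 kW
Heat supplied = 9003.8 MJ/h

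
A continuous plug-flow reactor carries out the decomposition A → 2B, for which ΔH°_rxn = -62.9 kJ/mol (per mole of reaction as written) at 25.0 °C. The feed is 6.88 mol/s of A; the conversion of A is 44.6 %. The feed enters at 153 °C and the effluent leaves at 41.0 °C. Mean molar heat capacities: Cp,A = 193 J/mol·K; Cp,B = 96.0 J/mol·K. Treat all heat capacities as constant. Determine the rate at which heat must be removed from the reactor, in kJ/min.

Q_out = 20500 kJ/min

Extent of reaction ξ = 0.446 × 6.88 = 3.0685 mol/s
Reaction term: ξ·ΔH°_rxn = 3.0685 × -62.9 = -193.01 kJ/s
Sensible, feed 153→25 °C: -169.96 kJ/s
Outlet flows (mol/s): A 3.8115, B 6.137
Sensible, products 25→41.0 °C: 21.196 kJ/s
Q = ΔH = -341.77 kJ/s = -341.77 kW
Heat removed = 20506 kJ/min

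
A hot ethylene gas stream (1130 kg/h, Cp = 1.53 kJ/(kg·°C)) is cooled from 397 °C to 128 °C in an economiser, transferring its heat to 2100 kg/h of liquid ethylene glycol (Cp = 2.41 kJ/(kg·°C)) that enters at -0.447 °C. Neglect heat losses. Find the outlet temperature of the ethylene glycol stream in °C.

Heat released by hot stream: Q = 1130 × 1.53 × (397 − 128) = 465070 kJ/h
Energy balance on cold side (adiabatic exchanger): Q = ṁ_c·Cp_c·(T_c,out − T_c,in)
T_c,out = -0.447 + 465070/(2100 × 2.41) = 91.447 °C

T_c,out = 91.4 °C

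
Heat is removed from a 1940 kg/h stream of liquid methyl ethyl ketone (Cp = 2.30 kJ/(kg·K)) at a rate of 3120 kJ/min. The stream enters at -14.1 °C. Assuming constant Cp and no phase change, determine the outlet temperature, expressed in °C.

Q = 3120 kJ/min = 187200 kJ/h
ΔT = Q/(ṁ·Cp) = 187200/(1940×2.30) = 41.954 K
T_out = -14.1 − 41.954 = -56.054 °C

T_out = -56.1 °C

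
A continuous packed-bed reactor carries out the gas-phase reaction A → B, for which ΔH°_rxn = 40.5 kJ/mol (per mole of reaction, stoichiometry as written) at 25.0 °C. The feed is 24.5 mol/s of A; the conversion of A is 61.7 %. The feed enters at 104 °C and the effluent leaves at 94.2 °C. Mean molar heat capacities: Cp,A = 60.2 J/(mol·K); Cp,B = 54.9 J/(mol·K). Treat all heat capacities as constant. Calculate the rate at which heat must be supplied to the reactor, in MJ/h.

Q_in = 2130 MJ/h

Extent of reaction ξ = 0.617 × 24.5 = 15.117 mol/s
Reaction term: ξ·ΔH°_rxn = 15.117 × 40.5 = 612.22 kJ/s
Sensible, feed 104→25 °C: -116.52 kJ/s
Outlet flows (mol/s): A 9.3835, B 15.117
Sensible, products 25→94.2 °C: 96.519 kJ/s
Q = ΔH = 592.22 kJ/s = 592.22 kW
Heat supplied = 2132 MJ/h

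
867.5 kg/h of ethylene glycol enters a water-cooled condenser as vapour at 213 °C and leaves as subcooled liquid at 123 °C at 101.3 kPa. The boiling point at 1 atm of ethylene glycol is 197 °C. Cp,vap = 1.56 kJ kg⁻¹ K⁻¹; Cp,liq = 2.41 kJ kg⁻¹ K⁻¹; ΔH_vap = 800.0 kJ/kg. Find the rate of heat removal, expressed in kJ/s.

Q_c = 242 kJ/s

vapour 213→197 °C: -24.96 kJ/kg
condensation at 197 °C: -800 kJ/kg
liquid 197→123 °C: -178.34 kJ/kg
Δh = -24.96 + -800 + -178.34 = -1003.3 kJ/kg
Q = ṁ·Δh = 867.5 kg/h × -1003.3 kJ/kg = -870360 kJ/h
|Q| = 241.77 kW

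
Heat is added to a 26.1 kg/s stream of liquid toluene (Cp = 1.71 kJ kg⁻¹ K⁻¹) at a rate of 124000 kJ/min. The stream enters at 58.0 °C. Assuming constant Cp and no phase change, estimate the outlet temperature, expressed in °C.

T_out = 104 °C

Q = 124000 kJ/min = 2066.7 kJ/s
ΔT = Q/(ṁ·Cp) = 2066.7/(26.1×1.71) = 46.306 K
T_out = 58.0 + 46.306 = 104.31 °C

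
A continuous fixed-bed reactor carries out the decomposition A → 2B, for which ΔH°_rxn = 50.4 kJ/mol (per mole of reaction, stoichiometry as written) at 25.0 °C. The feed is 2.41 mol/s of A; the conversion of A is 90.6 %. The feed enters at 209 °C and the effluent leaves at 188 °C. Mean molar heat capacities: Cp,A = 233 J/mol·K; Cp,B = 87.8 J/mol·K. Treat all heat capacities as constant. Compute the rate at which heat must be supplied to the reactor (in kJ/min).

Q_in = 4670 kJ/min

Extent of reaction ξ = 0.906 × 2.41 = 2.1835 mol/s
Reaction term: ξ·ΔH°_rxn = 2.1835 × 50.4 = 110.05 kJ/s
Sensible, feed 209→25 °C: -103.32 kJ/s
Outlet flows (mol/s): A 0.22654, B 4.3669
Sensible, products 25→188 °C: 71.101 kJ/s
Q = ΔH = 77.825 kJ/s = 77.825 kW
Heat supplied = 4669.5 kJ/min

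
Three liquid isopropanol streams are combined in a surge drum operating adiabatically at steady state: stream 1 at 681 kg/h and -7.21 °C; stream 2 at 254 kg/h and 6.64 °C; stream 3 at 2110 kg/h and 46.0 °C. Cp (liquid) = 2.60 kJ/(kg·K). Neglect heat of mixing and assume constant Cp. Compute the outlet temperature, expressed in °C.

T_out = 30.8 °C

No heat crosses the boundary, so H_out = H_in.
T_out = Σ ṁᵢCp,ᵢTᵢ / Σ ṁᵢCp,ᵢ
      = 243980 / 7917 = 30.817 °C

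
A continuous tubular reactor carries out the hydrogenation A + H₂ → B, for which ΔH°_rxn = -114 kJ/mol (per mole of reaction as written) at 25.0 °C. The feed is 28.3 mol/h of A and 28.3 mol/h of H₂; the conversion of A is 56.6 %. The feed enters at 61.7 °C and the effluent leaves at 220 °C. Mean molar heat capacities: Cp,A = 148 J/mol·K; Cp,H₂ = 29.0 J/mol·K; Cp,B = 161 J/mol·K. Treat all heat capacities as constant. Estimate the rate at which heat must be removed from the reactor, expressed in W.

Q_out = 301 W

Extent of reaction ξ = 0.566 × 28.3 = 16.018 mol/h
Reaction term: ξ·ΔH°_rxn = 16.018 × -114 = -1826 kJ/h
Sensible, feed 61.7→25 °C: -183.83 kJ/h
Outlet flows (mol/h): A 12.282, H₂ 12.282, B 16.018
Sensible, products 25→220 °C: 926.8 kJ/h
Q = ΔH = -1083.1 kJ/h = -0.30085 kW
Heat removed = 300.85 W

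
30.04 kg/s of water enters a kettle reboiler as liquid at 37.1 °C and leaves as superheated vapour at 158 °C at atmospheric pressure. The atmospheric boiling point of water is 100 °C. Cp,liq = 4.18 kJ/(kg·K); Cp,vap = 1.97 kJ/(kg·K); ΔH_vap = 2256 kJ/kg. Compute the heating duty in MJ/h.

liquid 37.1→100 °C: 262.92 kJ/kg
vaporisation at 100 °C: 2256 kJ/kg
vapour 100→158 °C: 114.26 kJ/kg
Δh = 262.92 + 2256 + 114.26 = 2633.2 kJ/kg
Q = ṁ·Δh = 30.04 kg/s × 2633.2 kJ/kg = 79101 kJ/s
|Q| = 79101 kW = 284760 MJ/h

Q = 285000 MJ/h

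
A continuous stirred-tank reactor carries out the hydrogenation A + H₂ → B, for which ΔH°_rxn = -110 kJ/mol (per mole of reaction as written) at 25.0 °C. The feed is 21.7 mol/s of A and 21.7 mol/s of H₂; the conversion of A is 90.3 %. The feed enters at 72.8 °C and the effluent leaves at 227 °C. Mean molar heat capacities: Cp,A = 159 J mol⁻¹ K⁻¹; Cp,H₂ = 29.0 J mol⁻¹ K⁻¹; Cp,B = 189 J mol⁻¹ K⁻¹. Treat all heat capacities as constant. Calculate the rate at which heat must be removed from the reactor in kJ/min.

Extent of reaction ξ = 0.903 × 21.7 = 19.595 mol/s
Reaction term: ξ·ΔH°_rxn = 19.595 × -110 = -2155.5 kJ/s
Sensible, feed 72.8→25 °C: -195 kJ/s
Outlet flows (mol/s): A 2.1049, H₂ 2.1049, B 19.595
Sensible, products 25→227 °C: 828.04 kJ/s
Q = ΔH = -1522.4 kJ/s = -1522.4 kW
Heat removed = 91346 kJ/min

Q_out = 91300 kJ/min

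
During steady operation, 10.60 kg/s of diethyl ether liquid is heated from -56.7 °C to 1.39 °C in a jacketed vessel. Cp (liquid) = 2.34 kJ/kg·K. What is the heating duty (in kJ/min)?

Q = 86500 kJ/min

Q = ṁ·Cp·ΔT = 10.60 × 2.34 × (1.39 − -56.7) = 1440.9 kJ/s
Heating duty = 86452 kJ/min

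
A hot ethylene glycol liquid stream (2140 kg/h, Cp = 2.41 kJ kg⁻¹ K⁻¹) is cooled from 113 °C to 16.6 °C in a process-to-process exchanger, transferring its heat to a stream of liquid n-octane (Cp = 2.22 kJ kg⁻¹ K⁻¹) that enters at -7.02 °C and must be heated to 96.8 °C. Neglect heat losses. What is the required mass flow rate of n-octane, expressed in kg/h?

ṁ_c = 2160 kg/h

Heat released by hot stream: Q = 2140 × 2.41 × (113 − 16.6) = 497170 kJ/h
Energy balance on cold side (adiabatic exchanger): Q = ṁ_c·Cp_c·(T_c,out − T_c,in)
ṁ_c = 497170 / [2.22 × (96.8 − -7.02)] = 2157.1 kg/h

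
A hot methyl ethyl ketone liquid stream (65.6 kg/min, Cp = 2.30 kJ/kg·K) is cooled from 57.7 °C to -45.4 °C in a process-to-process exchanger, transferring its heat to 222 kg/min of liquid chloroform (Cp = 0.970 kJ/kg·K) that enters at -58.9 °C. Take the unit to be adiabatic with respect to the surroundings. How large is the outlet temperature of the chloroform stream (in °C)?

Heat released by hot stream: Q = 65.6 × 2.30 × (57.7 − -45.4) = 15556 kJ/min
Energy balance on cold side (adiabatic exchanger): Q = ṁ_c·Cp_c·(T_c,out − T_c,in)
T_c,out = -58.9 + 15556/(222 × 0.970) = 13.338 °C

T_c,out = 13.3 °C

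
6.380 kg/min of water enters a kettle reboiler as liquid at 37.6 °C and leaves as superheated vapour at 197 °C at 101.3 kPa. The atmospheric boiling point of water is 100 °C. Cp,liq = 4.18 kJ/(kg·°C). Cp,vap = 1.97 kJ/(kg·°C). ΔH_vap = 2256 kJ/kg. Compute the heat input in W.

Q = 288000 W

liquid 37.6→100 °C: 260.83 kJ/kg
vaporisation at 100 °C: 2256 kJ/kg
vapour 100→197 °C: 191.09 kJ/kg
Δh = 260.83 + 2256 + 191.09 = 2707.9 kJ/kg
Q = ṁ·Δh = 6.380 kg/min × 2707.9 kJ/kg = 17277 kJ/min
|Q| = 287.94 kW = 287940 W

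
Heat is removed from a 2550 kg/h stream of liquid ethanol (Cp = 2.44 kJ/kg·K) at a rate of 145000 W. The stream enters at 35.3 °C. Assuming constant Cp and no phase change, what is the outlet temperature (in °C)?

T_out = -48.6 °C

Q = 145000 W = 522000 kJ/h
ΔT = Q/(ṁ·Cp) = 522000/(2550×2.44) = 83.896 K
T_out = 35.3 − 83.896 = -48.596 °C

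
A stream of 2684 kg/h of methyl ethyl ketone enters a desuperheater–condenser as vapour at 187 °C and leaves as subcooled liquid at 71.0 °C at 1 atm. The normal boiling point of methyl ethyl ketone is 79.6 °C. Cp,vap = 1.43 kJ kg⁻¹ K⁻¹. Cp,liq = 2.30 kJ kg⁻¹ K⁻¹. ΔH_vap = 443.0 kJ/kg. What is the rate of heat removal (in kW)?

Q_c = 460 kW

vapour 187→79.6 °C: -153.58 kJ/kg
condensation at 79.6 °C: -443 kJ/kg
liquid 79.6→71.0 °C: -19.78 kJ/kg
Δh = -153.58 + -443 + -19.78 = -616.36 kJ/kg
Q = ṁ·Δh = 2684 kg/h × -616.36 kJ/kg = -1.6543e+06 kJ/h
|Q| = 459.53 kW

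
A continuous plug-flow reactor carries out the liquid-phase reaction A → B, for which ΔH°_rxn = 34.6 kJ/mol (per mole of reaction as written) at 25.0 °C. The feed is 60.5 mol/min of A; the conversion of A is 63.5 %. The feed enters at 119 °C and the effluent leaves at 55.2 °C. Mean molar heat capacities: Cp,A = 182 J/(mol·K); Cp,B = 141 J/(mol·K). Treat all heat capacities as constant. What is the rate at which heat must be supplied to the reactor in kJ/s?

Q_in = 9.65 kJ/s

Extent of reaction ξ = 0.635 × 60.5 = 38.418 mol/min
Reaction term: ξ·ΔH°_rxn = 38.418 × 34.6 = 1329.2 kJ/min
Sensible, feed 119→25 °C: -1035 kJ/min
Outlet flows (mol/min): A 22.082, B 38.418
Sensible, products 25→55.2 °C: 284.96 kJ/min
Q = ΔH = 579.18 kJ/min = 9.6529 kW
Heat supplied = 9.6529 kJ/s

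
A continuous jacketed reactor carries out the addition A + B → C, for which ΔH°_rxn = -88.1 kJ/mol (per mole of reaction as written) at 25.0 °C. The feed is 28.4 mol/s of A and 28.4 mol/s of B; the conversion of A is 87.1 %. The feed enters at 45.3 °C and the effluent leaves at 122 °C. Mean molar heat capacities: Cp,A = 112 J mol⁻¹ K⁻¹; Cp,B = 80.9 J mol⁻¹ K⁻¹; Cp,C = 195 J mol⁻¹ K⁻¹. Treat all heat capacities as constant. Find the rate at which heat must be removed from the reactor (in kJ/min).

Q_out = 105000 kJ/min

Extent of reaction ξ = 0.871 × 28.4 = 24.736 mol/s
Reaction term: ξ·ΔH°_rxn = 24.736 × -88.1 = -2179.3 kJ/s
Sensible, feed 45.3→25 °C: -111.21 kJ/s
Outlet flows (mol/s): A 3.6636, B 3.6636, C 24.736
Sensible, products 25→122 °C: 536.44 kJ/s
Q = ΔH = -1754 kJ/s = -1754 kW
Heat removed = 105240 kJ/min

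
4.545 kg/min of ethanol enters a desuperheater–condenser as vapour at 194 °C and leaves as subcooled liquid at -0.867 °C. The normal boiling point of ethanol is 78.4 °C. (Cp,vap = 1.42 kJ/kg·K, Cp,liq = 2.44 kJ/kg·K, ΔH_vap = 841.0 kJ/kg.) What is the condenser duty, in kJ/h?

vapour 194→78.4 °C: -164.15 kJ/kg
condensation at 78.4 °C: -841 kJ/kg
liquid 78.4→-0.867 °C: -193.41 kJ/kg
Δh = -164.15 + -841 + -193.41 = -1198.6 kJ/kg
Q = ṁ·Δh = 4.545 kg/min × -1198.6 kJ/kg = -5447.5 kJ/min
|Q| = 90.791 kW = 326850 kJ/h

Q_c = 327000 kJ/h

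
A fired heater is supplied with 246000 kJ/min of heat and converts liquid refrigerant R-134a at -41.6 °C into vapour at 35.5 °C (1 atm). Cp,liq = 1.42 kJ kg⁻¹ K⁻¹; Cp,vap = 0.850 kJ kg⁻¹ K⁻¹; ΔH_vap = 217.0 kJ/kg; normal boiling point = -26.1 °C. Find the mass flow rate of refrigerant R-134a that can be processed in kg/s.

Δh = 1.42×(-26.1−-41.6) + 217.0 + 0.850×(35.5−-26.1) = 291.37 kJ/kg
Q = 246000 kJ/min = 4100 kJ/s = 4100 kJ/s
ṁ = Q/Δh = 4100 / 291.37 = 14.071 kg/s

ṁ = 14.1 kg/s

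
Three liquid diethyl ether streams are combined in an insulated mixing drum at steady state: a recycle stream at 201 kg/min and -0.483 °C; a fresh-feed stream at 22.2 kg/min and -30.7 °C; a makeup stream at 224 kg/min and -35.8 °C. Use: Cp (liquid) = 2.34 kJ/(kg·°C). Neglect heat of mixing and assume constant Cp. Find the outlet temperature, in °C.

T_out = -19.7 °C

Adiabatic, steady state ⇒ Σ ṁᵢCp,ᵢ(T_out − Tᵢ) = 0
T_out = Σ ṁᵢCp,ᵢTᵢ / Σ ṁᵢCp,ᵢ
      = -20587 / 1046.4 = -19.673 °C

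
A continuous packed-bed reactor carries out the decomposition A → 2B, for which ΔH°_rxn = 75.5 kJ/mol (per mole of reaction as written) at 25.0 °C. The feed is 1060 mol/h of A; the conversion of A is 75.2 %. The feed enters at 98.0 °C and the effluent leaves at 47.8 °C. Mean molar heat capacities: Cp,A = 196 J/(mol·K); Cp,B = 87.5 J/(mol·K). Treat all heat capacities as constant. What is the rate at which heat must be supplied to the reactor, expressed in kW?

Q_in = 13.7 kW

Extent of reaction ξ = 0.752 × 1060 = 797.12 mol/h
Reaction term: ξ·ΔH°_rxn = 797.12 × 75.5 = 60183 kJ/h
Sensible, feed 98.0→25 °C: -15166 kJ/h
Outlet flows (mol/h): A 262.88, B 1594.2
Sensible, products 25→47.8 °C: 4355.3 kJ/h
Q = ΔH = 49371 kJ/h = 13.714 kW
Heat supplied = 13.714 kW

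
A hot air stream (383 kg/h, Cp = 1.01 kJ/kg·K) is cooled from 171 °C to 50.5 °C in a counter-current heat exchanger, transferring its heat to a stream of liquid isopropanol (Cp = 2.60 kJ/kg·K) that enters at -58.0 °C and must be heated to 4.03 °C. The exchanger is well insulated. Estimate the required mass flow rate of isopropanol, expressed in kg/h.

ṁ_c = 289 kg/h

Heat released by hot stream: Q = 383 × 1.01 × (171 − 50.5) = 46613 kJ/h
Energy balance on cold side (adiabatic exchanger): Q = ṁ_c·Cp_c·(T_c,out − T_c,in)
ṁ_c = 46613 / [2.60 × (4.03 − -58.0)] = 289.02 kg/h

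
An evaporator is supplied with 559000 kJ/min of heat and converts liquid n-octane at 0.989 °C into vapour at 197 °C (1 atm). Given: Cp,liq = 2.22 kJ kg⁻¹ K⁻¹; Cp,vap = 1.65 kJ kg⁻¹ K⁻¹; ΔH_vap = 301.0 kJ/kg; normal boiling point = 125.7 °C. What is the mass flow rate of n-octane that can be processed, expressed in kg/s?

Δh = 2.22×(125.7−0.989) + 301.0 + 1.65×(197−125.7) = 695.5 kJ/kg
Q = 559000 kJ/min = 9316.7 kJ/s = 9316.7 kJ/s
ṁ = Q/Δh = 9316.7 / 695.5 = 13.396 kg/s

ṁ = 13.4 kg/s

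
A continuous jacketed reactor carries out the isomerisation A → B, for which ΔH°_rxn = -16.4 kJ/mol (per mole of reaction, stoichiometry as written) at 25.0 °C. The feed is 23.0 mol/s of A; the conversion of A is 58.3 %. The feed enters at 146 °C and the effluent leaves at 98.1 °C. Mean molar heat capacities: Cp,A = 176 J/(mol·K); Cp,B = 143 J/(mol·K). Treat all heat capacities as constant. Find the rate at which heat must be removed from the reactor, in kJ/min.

Q_out = 26800 kJ/min

Extent of reaction ξ = 0.583 × 23.0 = 13.409 mol/s
Reaction term: ξ·ΔH°_rxn = 13.409 × -16.4 = -219.91 kJ/s
Sensible, feed 146→25 °C: -489.81 kJ/s
Outlet flows (mol/s): A 9.591, B 13.409
Sensible, products 25→98.1 °C: 263.56 kJ/s
Q = ΔH = -446.15 kJ/s = -446.15 kW
Heat removed = 26769 kJ/min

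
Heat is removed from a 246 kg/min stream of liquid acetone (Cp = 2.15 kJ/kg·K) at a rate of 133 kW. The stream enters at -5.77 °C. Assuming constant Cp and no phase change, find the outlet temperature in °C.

T_out = -20.9 °C

Q = 133 kW = 7980 kJ/min
ΔT = Q/(ṁ·Cp) = 7980/(246×2.15) = 15.088 K
T_out = -5.77 − 15.088 = -20.858 °C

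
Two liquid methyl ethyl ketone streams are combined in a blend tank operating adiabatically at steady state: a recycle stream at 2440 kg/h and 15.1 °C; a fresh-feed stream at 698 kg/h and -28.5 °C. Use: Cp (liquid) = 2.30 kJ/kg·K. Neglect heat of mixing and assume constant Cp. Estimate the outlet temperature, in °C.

T_out = 5.40 °C

No heat crosses the boundary, so H_out = H_in.
T_out = Σ ṁᵢCp,ᵢTᵢ / Σ ṁᵢCp,ᵢ
      = 38987 / 7217.4 = 5.4018 °C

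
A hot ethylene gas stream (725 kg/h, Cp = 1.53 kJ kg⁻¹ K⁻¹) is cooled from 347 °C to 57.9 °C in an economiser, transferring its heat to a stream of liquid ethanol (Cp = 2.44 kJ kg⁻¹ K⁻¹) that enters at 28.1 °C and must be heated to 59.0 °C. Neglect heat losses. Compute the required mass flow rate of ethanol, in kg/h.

Heat released by hot stream: Q = 725 × 1.53 × (347 − 57.9) = 320680 kJ/h
Energy balance on cold side (adiabatic exchanger): Q = ṁ_c·Cp_c·(T_c,out − T_c,in)
ṁ_c = 320680 / [2.44 × (59.0 − 28.1)] = 4253.3 kg/h

ṁ_c = 4250 kg/h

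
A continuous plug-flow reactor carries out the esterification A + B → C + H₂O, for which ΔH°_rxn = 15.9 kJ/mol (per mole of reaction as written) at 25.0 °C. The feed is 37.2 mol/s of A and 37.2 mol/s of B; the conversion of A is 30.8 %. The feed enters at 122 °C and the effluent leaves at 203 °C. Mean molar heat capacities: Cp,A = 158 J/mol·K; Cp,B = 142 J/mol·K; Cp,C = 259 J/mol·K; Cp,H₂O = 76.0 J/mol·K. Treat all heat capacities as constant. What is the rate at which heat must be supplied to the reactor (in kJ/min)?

Extent of reaction ξ = 0.308 × 37.2 = 11.458 mol/s
Reaction term: ξ·ΔH°_rxn = 11.458 × 15.9 = 182.18 kJ/s
Sensible, feed 122→25 °C: -1082.5 kJ/s
Outlet flows (mol/s): A 25.742, B 25.742, C 11.458, H₂O 11.458
Sensible, products 25→203 °C: 2057.9 kJ/s
Q = ΔH = 1157.5 kJ/s = 1157.5 kW
Heat supplied = 69451 kJ/min

Q_in = 69500 kJ/min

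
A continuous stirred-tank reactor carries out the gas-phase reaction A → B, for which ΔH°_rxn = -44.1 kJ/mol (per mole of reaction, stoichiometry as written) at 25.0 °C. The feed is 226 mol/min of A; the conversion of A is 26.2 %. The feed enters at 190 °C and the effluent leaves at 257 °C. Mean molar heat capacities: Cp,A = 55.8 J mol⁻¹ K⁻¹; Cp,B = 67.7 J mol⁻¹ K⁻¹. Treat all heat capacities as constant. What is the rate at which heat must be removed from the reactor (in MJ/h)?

Q_out = 96.2 MJ/h

Extent of reaction ξ = 0.262 × 226 = 59.212 mol/min
Reaction term: ξ·ΔH°_rxn = 59.212 × -44.1 = -2611.2 kJ/min
Sensible, feed 190→25 °C: -2080.8 kJ/min
Outlet flows (mol/min): A 166.79, B 59.212
Sensible, products 25→257 °C: 3089.2 kJ/min
Q = ΔH = -1602.9 kJ/min = -26.714 kW
Heat removed = 96.171 MJ/h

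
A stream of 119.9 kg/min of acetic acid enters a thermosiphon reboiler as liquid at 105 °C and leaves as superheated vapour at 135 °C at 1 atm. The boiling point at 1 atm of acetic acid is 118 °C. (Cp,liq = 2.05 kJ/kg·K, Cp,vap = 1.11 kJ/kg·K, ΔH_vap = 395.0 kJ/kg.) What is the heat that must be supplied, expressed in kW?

Q = 880 kW

liquid 105→118 °C: 26.65 kJ/kg
vaporisation at 118 °C: 395 kJ/kg
vapour 118→135 °C: 18.87 kJ/kg
Δh = 26.65 + 395 + 18.87 = 440.52 kJ/kg
Q = ṁ·Δh = 119.9 kg/min × 440.52 kJ/kg = 52818 kJ/min
|Q| = 880.31 kW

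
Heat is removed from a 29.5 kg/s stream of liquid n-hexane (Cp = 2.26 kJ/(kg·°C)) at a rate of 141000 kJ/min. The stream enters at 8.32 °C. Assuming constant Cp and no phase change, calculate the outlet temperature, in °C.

T_out = -26.9 °C

Q = 141000 kJ/min = 2350 kJ/s
ΔT = Q/(ṁ·Cp) = 2350/(29.5×2.26) = 35.248 K
T_out = 8.32 − 35.248 = -26.928 °C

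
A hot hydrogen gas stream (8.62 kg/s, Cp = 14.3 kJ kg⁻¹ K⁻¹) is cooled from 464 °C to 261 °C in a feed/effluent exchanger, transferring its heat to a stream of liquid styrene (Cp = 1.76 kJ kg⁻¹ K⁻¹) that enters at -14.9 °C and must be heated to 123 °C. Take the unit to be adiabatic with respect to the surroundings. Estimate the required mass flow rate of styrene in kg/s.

Heat released by hot stream: Q = 8.62 × 14.3 × (464 − 261) = 25023 kJ/s
Energy balance on cold side (adiabatic exchanger): Q = ṁ_c·Cp_c·(T_c,out − T_c,in)
ṁ_c = 25023 / [1.76 × (123 − -14.9)] = 103.1 kg/s

ṁ_c = 103 kg/s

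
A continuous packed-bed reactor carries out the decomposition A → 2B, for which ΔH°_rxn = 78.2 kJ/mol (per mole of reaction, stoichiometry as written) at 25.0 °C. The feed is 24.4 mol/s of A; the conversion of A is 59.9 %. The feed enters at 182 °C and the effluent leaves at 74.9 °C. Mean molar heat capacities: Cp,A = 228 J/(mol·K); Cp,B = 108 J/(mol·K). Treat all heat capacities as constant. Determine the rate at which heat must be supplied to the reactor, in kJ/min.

Q_in = 32300 kJ/min

Extent of reaction ξ = 0.599 × 24.4 = 14.616 mol/s
Reaction term: ξ·ΔH°_rxn = 14.616 × 78.2 = 1142.9 kJ/s
Sensible, feed 182→25 °C: -873.42 kJ/s
Outlet flows (mol/s): A 9.7844, B 29.231
Sensible, products 25→74.9 °C: 268.85 kJ/s
Q = ΔH = 538.37 kJ/s = 538.37 kW
Heat supplied = 32302 kJ/min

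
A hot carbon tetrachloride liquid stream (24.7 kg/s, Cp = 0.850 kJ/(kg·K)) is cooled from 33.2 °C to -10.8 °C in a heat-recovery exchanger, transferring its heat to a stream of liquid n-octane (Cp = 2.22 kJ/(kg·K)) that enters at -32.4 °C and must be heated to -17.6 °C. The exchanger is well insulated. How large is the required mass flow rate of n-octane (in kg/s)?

ṁ_c = 28.1 kg/s

Heat released by hot stream: Q = 24.7 × 0.850 × (33.2 − -10.8) = 923.78 kJ/s
Energy balance on cold side (adiabatic exchanger): Q = ṁ_c·Cp_c·(T_c,out − T_c,in)
ṁ_c = 923.78 / [2.22 × (-17.6 − -32.4)] = 28.116 kg/s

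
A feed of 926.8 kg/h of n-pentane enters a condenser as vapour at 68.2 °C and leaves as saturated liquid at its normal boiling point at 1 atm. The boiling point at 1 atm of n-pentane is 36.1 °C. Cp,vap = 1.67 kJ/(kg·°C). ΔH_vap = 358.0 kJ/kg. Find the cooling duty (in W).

vapour 68.2→36.1 °C: -53.607 kJ/kg
condensation at 36.1 °C: -358 kJ/kg
Δh = -53.607 + -358 = -411.61 kJ/kg
Q = ṁ·Δh = 926.8 kg/h × -411.61 kJ/kg = -381480 kJ/h
|Q| = 105.97 kW = 105970 W

Q_c = 106000 W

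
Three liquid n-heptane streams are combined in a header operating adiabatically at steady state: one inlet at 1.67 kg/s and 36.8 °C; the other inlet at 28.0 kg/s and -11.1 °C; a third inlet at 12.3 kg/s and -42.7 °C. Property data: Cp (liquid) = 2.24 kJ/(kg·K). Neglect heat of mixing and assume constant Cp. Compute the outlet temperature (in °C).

T_out = -18.5 °C

Adiabatic, steady state ⇒ Σ ṁᵢCp,ᵢ(T_out − Tᵢ) = 0
Σ ṁᵢCp,ᵢTᵢ = 1.67×2.24×36.8 + 28.0×2.24×-11.1 + 12.3×2.24×-42.7 = -1735
Σ ṁᵢCp,ᵢ = 1.67×2.24 + 28.0×2.24 + 12.3×2.24 = 94.013
T_out = -1735 / 94.013 = -18.455 °C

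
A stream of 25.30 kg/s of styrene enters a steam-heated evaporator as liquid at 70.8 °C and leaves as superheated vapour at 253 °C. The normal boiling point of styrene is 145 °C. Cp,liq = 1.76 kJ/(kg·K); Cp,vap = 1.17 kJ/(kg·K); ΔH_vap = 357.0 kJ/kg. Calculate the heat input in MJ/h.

liquid 70.8→145 °C: 130.59 kJ/kg
vaporisation at 145 °C: 357 kJ/kg
vapour 145→253 °C: 126.36 kJ/kg
Δh = 130.59 + 357 + 126.36 = 613.95 kJ/kg
Q = ṁ·Δh = 25.30 kg/s × 613.95 kJ/kg = 15533 kJ/s
|Q| = 15533 kW = 55919 MJ/h

Q = 55900 MJ/h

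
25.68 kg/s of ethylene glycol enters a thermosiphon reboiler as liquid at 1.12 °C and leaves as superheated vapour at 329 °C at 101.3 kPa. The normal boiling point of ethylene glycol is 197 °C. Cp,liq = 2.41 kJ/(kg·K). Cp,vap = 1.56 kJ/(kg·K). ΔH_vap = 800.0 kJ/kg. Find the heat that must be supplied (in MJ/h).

liquid 1.12→197 °C: 472.07 kJ/kg
vaporisation at 197 °C: 800 kJ/kg
vapour 197→329 °C: 205.92 kJ/kg
Δh = 472.07 + 800 + 205.92 = 1478 kJ/kg
Q = ṁ·Δh = 25.68 kg/s × 1478 kJ/kg = 37955 kJ/s
|Q| = 37955 kW = 136640 MJ/h

Q = 137000 MJ/h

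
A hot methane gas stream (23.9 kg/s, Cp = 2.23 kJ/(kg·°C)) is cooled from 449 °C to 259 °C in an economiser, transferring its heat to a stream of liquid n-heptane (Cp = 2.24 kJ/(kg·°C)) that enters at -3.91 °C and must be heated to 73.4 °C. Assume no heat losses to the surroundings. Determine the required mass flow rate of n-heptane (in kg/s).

ṁ_c = 58.5 kg/s

Heat released by hot stream: Q = 23.9 × 2.23 × (449 − 259) = 10126 kJ/s
Energy balance on cold side (adiabatic exchanger): Q = ṁ_c·Cp_c·(T_c,out − T_c,in)
ṁ_c = 10126 / [2.24 × (73.4 − -3.91)] = 58.475 kg/s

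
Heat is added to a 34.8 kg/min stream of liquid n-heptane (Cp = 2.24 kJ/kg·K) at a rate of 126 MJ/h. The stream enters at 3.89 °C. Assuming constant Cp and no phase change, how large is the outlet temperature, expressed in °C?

T_out = 30.8 °C

Q = 126 MJ/h = 2100 kJ/min
ΔT = Q/(ṁ·Cp) = 2100/(34.8×2.24) = 26.94 K
T_out = 3.89 + 26.94 = 30.83 °C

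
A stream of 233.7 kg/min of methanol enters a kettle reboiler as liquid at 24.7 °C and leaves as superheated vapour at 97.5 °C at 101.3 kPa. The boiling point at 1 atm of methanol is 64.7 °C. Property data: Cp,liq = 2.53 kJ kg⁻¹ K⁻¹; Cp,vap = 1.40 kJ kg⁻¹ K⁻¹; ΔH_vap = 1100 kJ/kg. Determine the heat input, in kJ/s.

liquid 24.7→64.7 °C: 101.2 kJ/kg
vaporisation at 64.7 °C: 1100 kJ/kg
vapour 64.7→97.5 °C: 45.92 kJ/kg
Δh = 101.2 + 1100 + 45.92 = 1247.1 kJ/kg
Q = ṁ·Δh = 233.7 kg/min × 1247.1 kJ/kg = 291450 kJ/min
|Q| = 4857.5 kW

Q = 4860 kJ/s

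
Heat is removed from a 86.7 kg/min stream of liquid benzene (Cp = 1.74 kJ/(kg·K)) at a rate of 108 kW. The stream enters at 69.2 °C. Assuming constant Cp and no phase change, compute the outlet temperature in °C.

Q = 108 kW = 6480 kJ/min
ΔT = Q/(ṁ·Cp) = 6480/(86.7×1.74) = 42.954 K
T_out = 69.2 − 42.954 = 26.246 °C

T_out = 26.2 °C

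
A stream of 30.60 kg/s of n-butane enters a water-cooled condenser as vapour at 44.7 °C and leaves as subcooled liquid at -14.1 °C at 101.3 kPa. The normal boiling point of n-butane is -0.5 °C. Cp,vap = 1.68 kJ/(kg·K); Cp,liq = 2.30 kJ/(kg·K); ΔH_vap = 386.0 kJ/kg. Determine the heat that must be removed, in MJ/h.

vapour 44.7→-0.5 °C: -75.936 kJ/kg
condensation at -0.5 °C: -386 kJ/kg
liquid -0.5→-14.1 °C: -31.28 kJ/kg
Δh = -75.936 + -386 + -31.28 = -493.22 kJ/kg
Q = ṁ·Δh = 30.60 kg/s × -493.22 kJ/kg = -15092 kJ/s
|Q| = 15092 kW = 54333 MJ/h

Q_c = 54300 MJ/h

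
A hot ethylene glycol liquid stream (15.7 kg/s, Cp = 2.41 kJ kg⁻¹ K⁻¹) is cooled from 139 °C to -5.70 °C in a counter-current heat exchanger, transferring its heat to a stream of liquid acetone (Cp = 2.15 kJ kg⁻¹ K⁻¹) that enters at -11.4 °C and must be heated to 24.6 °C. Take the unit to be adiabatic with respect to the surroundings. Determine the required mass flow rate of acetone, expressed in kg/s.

Heat released by hot stream: Q = 15.7 × 2.41 × (139 − -5.70) = 5475 kJ/s
Energy balance on cold side (adiabatic exchanger): Q = ṁ_c·Cp_c·(T_c,out − T_c,in)
ṁ_c = 5475 / [2.15 × (24.6 − -11.4)] = 70.737 kg/s

ṁ_c = 70.7 kg/s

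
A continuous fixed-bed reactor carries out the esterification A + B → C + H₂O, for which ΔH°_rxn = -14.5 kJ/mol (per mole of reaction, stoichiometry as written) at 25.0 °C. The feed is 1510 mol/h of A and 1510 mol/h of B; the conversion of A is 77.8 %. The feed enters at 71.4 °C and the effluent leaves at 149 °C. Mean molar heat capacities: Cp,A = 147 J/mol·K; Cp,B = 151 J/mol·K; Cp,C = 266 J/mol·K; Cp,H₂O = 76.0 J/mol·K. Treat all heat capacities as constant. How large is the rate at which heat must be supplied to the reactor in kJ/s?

Q_in = 6.75 kJ/s

Extent of reaction ξ = 0.778 × 1510 = 1174.8 mol/h
Reaction term: ξ·ΔH°_rxn = 1174.8 × -14.5 = -17034 kJ/h
Sensible, feed 71.4→25 °C: -20879 kJ/h
Outlet flows (mol/h): A 335.22, B 335.22, C 1174.8, H₂O 1174.8
Sensible, products 25→149 °C: 62207 kJ/h
Q = ΔH = 24294 kJ/h = 6.7483 kW
Heat supplied = 6.7483 kJ/s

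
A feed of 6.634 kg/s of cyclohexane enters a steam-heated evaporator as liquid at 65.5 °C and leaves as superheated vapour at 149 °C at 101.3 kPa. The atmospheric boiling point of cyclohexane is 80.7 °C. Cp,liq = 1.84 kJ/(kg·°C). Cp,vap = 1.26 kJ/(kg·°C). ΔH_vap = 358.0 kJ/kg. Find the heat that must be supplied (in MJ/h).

Q = 11300 MJ/h

liquid 65.5→80.7 °C: 27.968 kJ/kg
vaporisation at 80.7 °C: 358 kJ/kg
vapour 80.7→149 °C: 86.058 kJ/kg
Δh = 27.968 + 358 + 86.058 = 472.03 kJ/kg
Q = ṁ·Δh = 6.634 kg/s × 472.03 kJ/kg = 3131.4 kJ/s
|Q| = 3131.4 kW = 11273 MJ/h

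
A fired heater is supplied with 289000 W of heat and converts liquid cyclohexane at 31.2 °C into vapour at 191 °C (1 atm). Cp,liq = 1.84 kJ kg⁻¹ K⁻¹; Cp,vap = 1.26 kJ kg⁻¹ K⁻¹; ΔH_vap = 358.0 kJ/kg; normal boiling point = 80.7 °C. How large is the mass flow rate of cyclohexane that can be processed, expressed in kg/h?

Δh = 1.84×(80.7−31.2) + 358.0 + 1.26×(191−80.7) = 588.06 kJ/kg
Q = 289000 W = 289 kJ/s = 1.0404e+06 kJ/h
ṁ = Q/Δh = 1.0404e+06 / 588.06 = 1769.2 kg/h

ṁ = 1770 kg/h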